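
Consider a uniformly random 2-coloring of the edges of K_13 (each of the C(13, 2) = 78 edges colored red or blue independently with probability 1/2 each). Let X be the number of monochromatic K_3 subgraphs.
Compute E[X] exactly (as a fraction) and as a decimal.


Let X = Σ_S X_S over the C(13, 3) = 286 subsets S of size 3, where X_S = 1 if the K_3 on S is monochromatic.
For a fixed S, the K_3 on S has C(3, 2) = 3 edges. P[all 3 edges red] = (1/2)^3, and likewise for blue, so P[monochromatic] = 2·(1/2)^3 = 2^{1 − 3} = 1/4.
By linearity of expectation: E[X] = C(13, 3) · 2^{1 − 3} = 286 · 1/4 = 143/2.
Numerically: E[X] ≈ 71.5000.

E[X] = C(13,3)·2^(1−C(3,2)) = 143/2 ≈ 71.5000.


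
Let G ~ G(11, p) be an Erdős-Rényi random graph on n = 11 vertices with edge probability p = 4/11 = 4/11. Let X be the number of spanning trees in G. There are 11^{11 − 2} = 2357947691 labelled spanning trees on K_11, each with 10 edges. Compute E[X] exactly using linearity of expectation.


K_11 has 11^{11 − 2} = 2357947691 labelled spanning trees.
For each such spanning tree H, let X_H = 1 if all 10 edges of H are present in G. Then P[X_H = 1] = p^{10} = (4/11)^{10} = 1048576/25937424601.
By linearity: E[X] = Σ_H E[X_H] = 2357947691 · p^{10} = 2357947691 · 1048576/25937424601 = 1048576/11.
Numerically: E[X] ≈ 9.53e+04.

E[X] = 2357947691 · (4/11)^{10} = 1048576/11 ≈ 9.53e+04.


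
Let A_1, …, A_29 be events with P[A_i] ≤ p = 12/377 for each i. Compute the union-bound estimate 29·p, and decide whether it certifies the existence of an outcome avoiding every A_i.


Union bound: P[∪_{i=1}^{29} A_i] ≤ Σ_i P[A_i] ≤ 29·p = 29·(12/377) = 12/13.
Numerically: 12/13 ≈ 0.923.
Is 12/13 < 1? YES.
Since P[∪ A_i] ≤ 12/13 < 1, the complement has P[∩ A_i^c] ≥ 1 − 12/13 = 1/13 > 0, so some outcome avoids every A_i.

29·p = 12/13 ≈ 0.923; existence CERTIFIED by the union bound.


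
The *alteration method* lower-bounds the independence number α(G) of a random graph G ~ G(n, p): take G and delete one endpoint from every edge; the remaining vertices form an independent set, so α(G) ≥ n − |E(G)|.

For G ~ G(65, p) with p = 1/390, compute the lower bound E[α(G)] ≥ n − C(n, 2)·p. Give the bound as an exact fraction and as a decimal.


E[|E(G)|] = C(65, 2)·p = 2080 · (1/390) = 16/3.
E[α(G)] ≥ n − E[|E(G)|] = 65 − 16/3 = 179/3.
Numerically: ≈ 59.666667.
(This is only a lower bound; the true E[α(G)] may be larger.)

E[α(G)] ≥ 179/3 ≈ 59.666667.


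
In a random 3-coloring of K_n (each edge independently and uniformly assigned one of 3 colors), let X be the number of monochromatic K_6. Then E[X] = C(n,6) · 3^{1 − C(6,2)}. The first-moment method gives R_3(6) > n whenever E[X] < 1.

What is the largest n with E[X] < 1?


We need C(n, 6) · 3^{1 − 15} < 1, i.e. C(n, 6) < 3^{15 − 1} = 4782969.
Check values of n near the boundary:
  n = 37: C(37, 6) = 2324784; 2324784 < 4782969? YES
  n = 38: C(38, 6) = 2760681; 2760681 < 4782969? YES
  n = 39: C(39, 6) = 3262623; 3262623 < 4782969? YES
  n = 40: C(40, 6) = 3838380; 3838380 < 4782969? YES
  n = 41: C(41, 6) = 4496388; 4496388 < 4782969? YES
  n = 42: C(42, 6) = 5245786; 5245786 < 4782969? NO
  n = 43: C(43, 6) = 6096454; 6096454 < 4782969? NO
  n = 44: C(44, 6) = 7059052; 7059052 < 4782969? NO
The largest n with C(n, 6) < 4782969 is n = 41 (where E[X] = 1498796/1594323 ≈ 0.9401). Hence R_3(6) > 41, i.e. R_3(6) ≥ 42.

Largest n = 41; hence R_3(6) > 41.


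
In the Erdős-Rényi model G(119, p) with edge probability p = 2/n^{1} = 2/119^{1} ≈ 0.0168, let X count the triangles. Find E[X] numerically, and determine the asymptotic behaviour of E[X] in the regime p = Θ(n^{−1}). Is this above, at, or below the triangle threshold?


Number of potential triangles: C(119, 3) = 273819.
Each occurs with probability p³ ≈ (0.0168)³ ≈ 4.74733e-06.
By linearity: E[X] = C(119, 3)·p³ ≈ 273819 · 4.74733e-06 ≈ 1.300.
Here α = 1, so p = 2/n is exactly at the triangle threshold p ~ 1/n. Asymptotically E[X] → c³/6 = 2³/6 = 4/3 ≈ 1.333, a bounded constant. In this regime the triangle count is asymptotically Poisson(c³/6).

E[X] ≈ 1.300; in regime p = Θ(1/n^{1}) E[X] stays bounded (at the triangle threshold p ~ 1/n).


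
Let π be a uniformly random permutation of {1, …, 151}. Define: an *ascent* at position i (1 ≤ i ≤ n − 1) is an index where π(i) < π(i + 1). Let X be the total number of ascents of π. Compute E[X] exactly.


Write X = Σ X_I over i = 1, …, 150, with X_I the indicator of one ascent.
There are 150 indicators.
For each fixed i, the pair (π(i), π(i+1)) is a uniformly random ordered pair of distinct values from {1, …, 151}; by symmetry P[π(i) < π(i+1)] = 1/2.
By linearity: E[X] = 150 · (1/2) = (151 − 1) · (1/2) = 75 ≈ 75.0000.

E[X] = 75 = 75.0000.


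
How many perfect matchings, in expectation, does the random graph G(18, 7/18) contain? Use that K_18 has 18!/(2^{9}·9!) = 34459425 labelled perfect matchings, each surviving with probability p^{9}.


K_18 has 18!/(2^{9}·9!) = 34459425 labelled perfect matchings.
For each such perfect matching H, let X_H = 1 if all 9 edges of H are present in G. Then P[X_H = 1] = p^{9} = (7/18)^{9} = 40353607/198359290368.
By linearity of expectation: E[X] = Σ_H E[X_H] = 34459425 · p^{9} = 34459425 · 40353607/198359290368 = 17167433257975/2448880128.
Numerically: E[X] ≈ 7010.3.

E[X] = 34459425 · (7/18)^{9} = 17167433257975/2448880128 ≈ 7010.3.


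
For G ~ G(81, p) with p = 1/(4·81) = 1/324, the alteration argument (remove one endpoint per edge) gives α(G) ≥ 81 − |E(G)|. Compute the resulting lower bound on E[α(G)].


E[|E(G)|] = C(81, 2)·p = 3240 · (1/324) = 10.
E[α(G)] ≥ n − E[|E(G)|] = 81 − 10 = 71.
Numerically: ≈ 71.000000.
(This is only a lower bound; the true E[α(G)] may be larger.)

E[α(G)] ≥ 71 ≈ 71.000000.


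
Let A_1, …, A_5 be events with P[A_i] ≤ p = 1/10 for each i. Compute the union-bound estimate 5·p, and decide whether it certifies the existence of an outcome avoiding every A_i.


Union bound: P[∪_{i=1}^{5} A_i] ≤ Σ_i P[A_i] ≤ 5·p = 5·(1/10) = 1/2.
Numerically: 1/2 ≈ 0.50000.
Is 1/2 < 1? YES.
Since P[∪ A_i] ≤ 1/2 < 1, the complement has P[∩ A_i^c] ≥ 1 − 1/2 = 1/2 > 0, so some outcome avoids every A_i.

5·p = 1/2 ≈ 0.50000; existence CERTIFIED by the union bound.


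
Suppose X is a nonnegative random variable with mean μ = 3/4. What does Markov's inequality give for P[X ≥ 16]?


μ = E[X] = 3/4, a = 16.
Markov: P[X ≥ 16] ≤ μ/a = (3/4)/16 = 3/64.
Numerically: ≈ 0.047.
(Since a = 16 > μ = 0.750, the bound 3/64 is < 1 and informative.)

P[X ≥ 16] ≤ 3/64 ≈ 0.047.


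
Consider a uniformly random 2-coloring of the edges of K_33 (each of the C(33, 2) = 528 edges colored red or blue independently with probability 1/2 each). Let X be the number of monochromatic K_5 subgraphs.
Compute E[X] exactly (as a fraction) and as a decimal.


Let X = Σ_S X_S over the C(33, 5) = 237336 subsets S of size 5, where X_S = 1 if the K_5 on S is monochromatic.
For a fixed S, the K_5 on S has C(5, 2) = 10 edges. P[all 10 edges red] = (1/2)^10, and likewise for blue, so P[monochromatic] = 2·(1/2)^10 = 2^{1 − 10} = 1/512.
Summing: E[X] = C(33, 5) · 2^{1 − 10} = 237336 · 1/512 = 29667/64.
Numerically: E[X] ≈ 463.547.

E[X] = C(33,5)·2^(1−C(5,2)) = 29667/64 ≈ 463.547.


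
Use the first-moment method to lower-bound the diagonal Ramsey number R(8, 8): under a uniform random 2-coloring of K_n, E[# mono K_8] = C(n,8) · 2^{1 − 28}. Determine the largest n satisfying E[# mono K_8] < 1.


We need C(n, 8) · 2^{1 − 28} < 1, i.e. C(n, 8) < 2^{28 − 1} = 134217728.
Check values of n near the boundary:
  n = 40: C(40, 8) = 76904685; 76904685 < 134217728? YES
  n = 41: C(41, 8) = 95548245; 95548245 < 134217728? YES
  n = 42: C(42, 8) = 118030185; 118030185 < 134217728? YES
  n = 43: C(43, 8) = 145008513; 145008513 < 134217728? NO
  n = 44: C(44, 8) = 177232627; 177232627 < 134217728? NO
The largest n with C(n, 8) < 134217728 is n = 42 (where E[X] = 118030185/134217728 ≈ 0.879393). Hence R(8, 8) > 42, i.e. R(8, 8) ≥ 43.

Largest n = 42; hence R(8, 8) > 42.


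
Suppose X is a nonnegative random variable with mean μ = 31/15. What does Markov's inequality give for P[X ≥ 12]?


μ = E[X] = 31/15, a = 12.
Markov: P[X ≥ 12] ≤ μ/a = (31/15)/12 = 31/180.
Numerically: ≈ 0.172222.
(Since a = 12 > μ = 2.066667, the bound 31/180 is < 1 and informative.)

P[X ≥ 12] ≤ 31/180 ≈ 0.172222.


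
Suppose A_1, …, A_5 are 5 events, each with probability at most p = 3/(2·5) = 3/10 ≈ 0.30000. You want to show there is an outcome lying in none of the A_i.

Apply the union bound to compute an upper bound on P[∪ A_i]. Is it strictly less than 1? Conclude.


Union bound: P[∪_{i=1}^{5} A_i] ≤ Σ_i P[A_i] ≤ 5·p = 5·(3/10) = 3/2.
Numerically: 3/2 ≈ 1.50000.
Is 3/2 < 1? NO.
Since the bound 3/2 is ≥ 1, the union bound is uninformative here; it does NOT by itself certify existence.

5·p = 3/2 ≈ 1.50000; existence NOT certified by the union bound.


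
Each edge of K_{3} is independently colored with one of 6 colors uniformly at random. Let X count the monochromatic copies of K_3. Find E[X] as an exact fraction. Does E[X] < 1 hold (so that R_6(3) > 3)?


E[X] = C(3, 3) · 6^{1 − 3} = 1 · 6^{−2} = 1/36.
As a reduced fraction: E[X] = 1/36 ≈ 0.028.
Is E[X] < 1? YES.
Since E[X] < 1, there exists a 6-coloring of K_{3} with no monochromatic K_3; hence R_6(3) > 3.

E[X] = 1/36 ≈ 0.028; E[X] < 1, so R_6(3) > 3.


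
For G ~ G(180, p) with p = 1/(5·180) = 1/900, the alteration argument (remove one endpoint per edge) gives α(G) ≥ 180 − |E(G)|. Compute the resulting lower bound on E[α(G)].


E[|E(G)|] = C(180, 2)·p = 16110 · (1/900) = 179/10.
E[α(G)] ≥ n − E[|E(G)|] = 180 − 179/10 = 1621/10.
Numerically: ≈ 162.10000.
(This is only a lower bound; the true E[α(G)] may be larger.)

E[α(G)] ≥ 1621/10 ≈ 162.10000.


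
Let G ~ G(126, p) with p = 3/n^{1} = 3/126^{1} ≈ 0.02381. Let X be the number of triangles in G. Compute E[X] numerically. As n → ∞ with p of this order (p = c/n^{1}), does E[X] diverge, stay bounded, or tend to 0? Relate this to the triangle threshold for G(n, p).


Number of potential triangles: C(126, 3) = 325500.
Each occurs with probability p³ ≈ (0.02381)³ ≈ 1.349746e-05.
By linearity: E[X] = C(126, 3)·p³ ≈ 325500 · 1.349746e-05 ≈ 4.3934.
Here α = 1, so p = 3/n is exactly at the triangle threshold p ~ 1/n. Asymptotically E[X] → c³/6 = 3³/6 = 9/2 ≈ 4.5000, a bounded constant. In this regime the triangle count is asymptotically Poisson(c³/6).

E[X] ≈ 4.3934; in regime p = Θ(1/n^{1}) E[X] stays bounded (at the triangle threshold p ~ 1/n).


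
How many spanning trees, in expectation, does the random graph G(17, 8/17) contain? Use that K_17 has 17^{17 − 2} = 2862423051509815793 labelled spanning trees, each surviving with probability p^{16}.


K_17 has 17^{17 − 2} = 2862423051509815793 labelled spanning trees.
For each such spanning tree H, let X_H = 1 if all 16 edges of H are present in G. Then P[X_H = 1] = p^{16} = (8/17)^{16} = 281474976710656/48661191875666868481.
Summing the indicators: E[X] = Σ_H E[X_H] = 2862423051509815793 · p^{16} = 2862423051509815793 · 281474976710656/48661191875666868481 = 281474976710656/17.
Numerically: E[X] ≈ 1.6557e+13.

E[X] = 2862423051509815793 · (8/17)^{16} = 281474976710656/17 ≈ 1.6557e+13.


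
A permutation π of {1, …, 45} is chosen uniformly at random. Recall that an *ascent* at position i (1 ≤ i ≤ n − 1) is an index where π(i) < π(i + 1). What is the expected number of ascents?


Write X = Σ X_I over i = 1, …, 44, with X_I the indicator of one ascent.
There are 44 indicators.
For each fixed i, the pair (π(i), π(i+1)) is a uniformly random ordered pair of distinct values from {1, …, 45}; by symmetry P[π(i) < π(i+1)] = 1/2.
By linearity: E[X] = 44 · (1/2) = (45 − 1) · (1/2) = 22 ≈ 22.000.

E[X] = 22 = 22.000.


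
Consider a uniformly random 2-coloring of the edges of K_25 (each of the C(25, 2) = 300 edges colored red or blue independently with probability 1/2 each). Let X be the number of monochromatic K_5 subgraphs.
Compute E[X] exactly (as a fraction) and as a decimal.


Let X = Σ_S X_S over the C(25, 5) = 53130 subsets S of size 5, where X_S = 1 if the K_5 on S is monochromatic.
For a fixed S, the K_5 on S has C(5, 2) = 10 edges. P[all 10 edges red] = (1/2)^10, and likewise for blue, so P[monochromatic] = 2·(1/2)^10 = 2^{1 − 10} = 1/512.
By linearity: E[X] = C(25, 5) · 2^{1 − 10} = 53130 · 1/512 = 26565/256.
Numerically: E[X] ≈ 103.769531.

E[X] = C(25,5)·2^(1−C(5,2)) = 26565/256 ≈ 103.769531.


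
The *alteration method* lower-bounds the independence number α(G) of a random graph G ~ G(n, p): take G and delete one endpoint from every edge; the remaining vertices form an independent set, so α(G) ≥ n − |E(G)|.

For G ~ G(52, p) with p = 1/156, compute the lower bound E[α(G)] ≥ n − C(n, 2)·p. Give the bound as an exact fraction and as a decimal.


E[|E(G)|] = C(52, 2)·p = 1326 · (1/156) = 17/2.
E[α(G)] ≥ n − E[|E(G)|] = 52 − 17/2 = 87/2.
Numerically: ≈ 43.500000.
(This is only a lower bound; the true E[α(G)] may be larger.)

E[α(G)] ≥ 87/2 ≈ 43.500000.


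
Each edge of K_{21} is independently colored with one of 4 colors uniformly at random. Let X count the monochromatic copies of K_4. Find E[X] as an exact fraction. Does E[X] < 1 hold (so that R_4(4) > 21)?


E[X] = C(21, 4) · 4^{1 − 6} = 5985 · 4^{−5} = 5985/1024.
As a reduced fraction: E[X] = 5985/1024 ≈ 5.844727.
Is E[X] < 1? NO.
Since E[X] ≥ 1, the first-moment bound is inconclusive at n = 21; it does NOT by itself certify R_4(4) > 21.

E[X] = 5985/1024 ≈ 5.844727; E[X] ≥ 1; first-moment method inconclusive here.


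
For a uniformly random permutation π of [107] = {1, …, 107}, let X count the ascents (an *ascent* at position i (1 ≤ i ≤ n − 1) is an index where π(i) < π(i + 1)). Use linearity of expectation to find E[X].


Write X = Σ X_I over i = 1, …, 106, with X_I the indicator of one ascent.
There are 106 indicators.
For each fixed i, the pair (π(i), π(i+1)) is a uniformly random ordered pair of distinct values from {1, …, 107}; by symmetry P[π(i) < π(i+1)] = 1/2.
By linearity: E[X] = 106 · (1/2) = (107 − 1) · (1/2) = 53 ≈ 53.000000.

E[X] = 53 = 53.000000.


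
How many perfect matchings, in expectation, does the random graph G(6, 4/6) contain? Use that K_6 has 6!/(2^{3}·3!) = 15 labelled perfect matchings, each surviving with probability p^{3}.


K_6 has 6!/(2^{3}·3!) = 15 labelled perfect matchings.
For each such perfect matching H, let X_H = 1 if all 3 edges of H are present in G. Then P[X_H = 1] = p^{3} = (2/3)^{3} = 8/27.
By linearity of expectation: E[X] = Σ_H E[X_H] = 15 · p^{3} = 15 · 8/27 = 40/9.
Numerically: E[X] ≈ 4.4444.

E[X] = 15 · (2/3)^{3} = 40/9 ≈ 4.4444.


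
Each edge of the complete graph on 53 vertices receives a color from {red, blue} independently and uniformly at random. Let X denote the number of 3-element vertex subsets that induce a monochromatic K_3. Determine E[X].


Let X = Σ_S X_S over the C(53, 3) = 23426 subsets S of size 3, where X_S = 1 if the K_3 on S is monochromatic.
For a fixed S, the K_3 on S has C(3, 2) = 3 edges. P[all 3 edges red] = (1/2)^3, and likewise for blue, so P[monochromatic] = 2·(1/2)^3 = 2^{1 − 3} = 1/4.
By linearity: E[X] = C(53, 3) · 2^{1 − 3} = 23426 · 1/4 = 11713/2.
Numerically: E[X] ≈ 5856.500.

E[X] = C(53,3)·2^(1−C(3,2)) = 11713/2 ≈ 5856.500.


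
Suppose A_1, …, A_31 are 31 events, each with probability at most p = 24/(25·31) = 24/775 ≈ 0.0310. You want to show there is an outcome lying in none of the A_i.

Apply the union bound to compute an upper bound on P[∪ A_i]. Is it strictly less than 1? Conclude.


Union bound: P[∪_{i=1}^{31} A_i] ≤ Σ_i P[A_i] ≤ 31·p = 31·(24/775) = 24/25.
Numerically: 24/25 ≈ 0.9600.
Is 24/25 < 1? YES.
Since P[∪ A_i] ≤ 24/25 < 1, the complement has P[∩ A_i^c] ≥ 1 − 24/25 = 1/25 > 0, so some outcome avoids every A_i.

31·p = 24/25 ≈ 0.9600; existence CERTIFIED by the union bound.


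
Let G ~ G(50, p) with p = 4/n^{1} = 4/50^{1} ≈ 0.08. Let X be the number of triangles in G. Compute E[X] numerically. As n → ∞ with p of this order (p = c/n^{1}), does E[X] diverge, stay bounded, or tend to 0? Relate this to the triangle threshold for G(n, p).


Number of potential triangles: C(50, 3) = 19600.
Each occurs with probability p³ ≈ (0.08)³ ≈ 5.12000000e-04.
By linearity: E[X] = C(50, 3)·p³ ≈ 19600 · 5.12000000e-04 ≈ 10.035200.
Here α = 1, so p = 4/n is exactly at the triangle threshold p ~ 1/n. Asymptotically E[X] → c³/6 = 4³/6 = 32/3 ≈ 10.666667, a bounded constant. In this regime the triangle count is asymptotically Poisson(c³/6).

E[X] ≈ 10.035200; in regime p = Θ(1/n^{1}) E[X] stays bounded (at the triangle threshold p ~ 1/n).


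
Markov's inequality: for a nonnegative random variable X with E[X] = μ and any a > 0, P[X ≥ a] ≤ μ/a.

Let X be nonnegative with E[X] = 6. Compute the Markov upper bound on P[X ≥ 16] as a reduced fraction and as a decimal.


μ = E[X] = 6, a = 16.
Markov: P[X ≥ 16] ≤ μ/a = (6)/16 = 3/8.
Numerically: ≈ 0.3750.
(Since a = 16 > μ = 6.0000, the bound 3/8 is < 1 and informative.)

P[X ≥ 16] ≤ 3/8 ≈ 0.3750.


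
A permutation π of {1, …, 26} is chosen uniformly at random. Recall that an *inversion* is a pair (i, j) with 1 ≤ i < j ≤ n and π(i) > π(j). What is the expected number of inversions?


Write X = Σ X_I over the C(26, 2) = 325 pairs i < j, with X_I the indicator of one inversion.
There are 325 indicators.
For each fixed pair i < j, the values π(i) and π(j) are two distinct elements of {1, …, 26} in uniformly random order; by symmetry P[π(i) > π(j)] = 1/2.
By linearity: E[X] = 325 · (1/2) = C(26, 2) · (1/2) = 325/2 = 325/2 ≈ 162.500000.

E[X] = 325/2 = 162.500000.


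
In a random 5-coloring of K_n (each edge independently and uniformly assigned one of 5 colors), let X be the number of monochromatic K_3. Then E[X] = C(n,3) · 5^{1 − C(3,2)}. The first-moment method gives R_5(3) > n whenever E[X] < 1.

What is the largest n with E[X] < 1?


We need C(n, 3) · 5^{1 − 3} < 1, i.e. C(n, 3) < 5^{3 − 1} = 25.
Check values of n near the boundary:
  n = 3: C(3, 3) = 1; 1 < 25? YES
  n = 4: C(4, 3) = 4; 4 < 25? YES
  n = 5: C(5, 3) = 10; 10 < 25? YES
  n = 6: C(6, 3) = 20; 20 < 25? YES
  n = 7: C(7, 3) = 35; 35 < 25? NO
  n = 8: C(8, 3) = 56; 56 < 25? NO
The largest n with C(n, 3) < 25 is n = 6 (where E[X] = 4/5 ≈ 0.800000). Hence R_5(3) > 6, i.e. R_5(3) ≥ 7.

Largest n = 6; hence R_5(3) > 6.


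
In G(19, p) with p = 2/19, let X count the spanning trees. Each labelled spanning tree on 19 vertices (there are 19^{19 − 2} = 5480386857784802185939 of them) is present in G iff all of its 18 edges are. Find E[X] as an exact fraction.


K_19 has 19^{19 − 2} = 5480386857784802185939 labelled spanning trees.
For each such spanning tree H, let X_H = 1 if all 18 edges of H are present in G. Then P[X_H = 1] = p^{18} = (2/19)^{18} = 262144/104127350297911241532841.
By linearity: E[X] = Σ_H E[X_H] = 5480386857784802185939 · p^{18} = 5480386857784802185939 · 262144/104127350297911241532841 = 262144/19.
Numerically: E[X] ≈ 1.38e+04.

E[X] = 5480386857784802185939 · (2/19)^{18} = 262144/19 ≈ 1.38e+04.


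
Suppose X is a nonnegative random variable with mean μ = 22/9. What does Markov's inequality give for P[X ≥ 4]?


μ = E[X] = 22/9, a = 4.
Markov: P[X ≥ 4] ≤ μ/a = (22/9)/4 = 11/18.
Numerically: ≈ 0.6111.
(Since a = 4 > μ = 2.4444, the bound 11/18 is < 1 and informative.)

P[X ≥ 4] ≤ 11/18 ≈ 0.6111.


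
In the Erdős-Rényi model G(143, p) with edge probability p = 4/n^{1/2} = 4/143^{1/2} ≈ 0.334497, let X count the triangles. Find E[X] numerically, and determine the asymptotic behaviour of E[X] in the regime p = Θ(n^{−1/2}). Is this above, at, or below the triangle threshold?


Number of potential triangles: C(143, 3) = 477191.
Each occurs with probability p³ ≈ (0.334497)³ ≈ 3.74262158e-02.
By linearity: E[X] = C(143, 3)·p³ ≈ 477191 · 3.74262158e-02 ≈ 17859.453359.
Since α = 1/2 < 1, p = c/n^{1/2} ≫ 1/n is above the triangle threshold p ~ 1/n. Asymptotically E[X] ~ (c³/6)·n^{3(1−α)} = (4³/6)·n^{1.5} → ∞; triangles are abundant w.h.p.

E[X] ≈ 17859.453359; in regime p = Θ(1/n^{1/2}) E[X] diverges (above the triangle threshold p ~ 1/n).


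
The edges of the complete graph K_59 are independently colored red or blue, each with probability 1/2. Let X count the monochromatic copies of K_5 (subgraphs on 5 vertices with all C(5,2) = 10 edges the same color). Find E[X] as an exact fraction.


Let X = Σ_S X_S over the C(59, 5) = 5006386 subsets S of size 5, where X_S = 1 if the K_5 on S is monochromatic.
For a fixed S, the K_5 on S has C(5, 2) = 10 edges. P[all 10 edges red] = (1/2)^10, and likewise for blue, so P[monochromatic] = 2·(1/2)^10 = 2^{1 − 10} = 1/512.
Summing: E[X] = C(59, 5) · 2^{1 − 10} = 5006386 · 1/512 = 2503193/256.
Numerically: E[X] ≈ 9778.09766.

E[X] = C(59,5)·2^(1−C(5,2)) = 2503193/256 ≈ 9778.09766.


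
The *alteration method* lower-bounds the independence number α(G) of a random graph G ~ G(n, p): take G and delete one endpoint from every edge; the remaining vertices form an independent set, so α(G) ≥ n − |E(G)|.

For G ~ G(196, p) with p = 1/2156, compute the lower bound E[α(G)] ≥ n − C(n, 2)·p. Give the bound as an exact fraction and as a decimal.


E[|E(G)|] = C(196, 2)·p = 19110 · (1/2156) = 195/22.
E[α(G)] ≥ n − E[|E(G)|] = 196 − 195/22 = 4117/22.
Numerically: ≈ 187.136.
(This is only a lower bound; the true E[α(G)] may be larger.)

E[α(G)] ≥ 4117/22 ≈ 187.136.


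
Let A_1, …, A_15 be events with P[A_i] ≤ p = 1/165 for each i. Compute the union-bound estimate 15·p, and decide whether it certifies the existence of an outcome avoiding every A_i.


Union bound: P[∪_{i=1}^{15} A_i] ≤ Σ_i P[A_i] ≤ 15·p = 15·(1/165) = 1/11.
Numerically: 1/11 ≈ 0.09091.
Is 1/11 < 1? YES.
Since P[∪ A_i] ≤ 1/11 < 1, the complement has P[∩ A_i^c] ≥ 1 − 1/11 = 10/11 > 0, so some outcome avoids every A_i.

15·p = 1/11 ≈ 0.09091; existence CERTIFIED by the union bound.


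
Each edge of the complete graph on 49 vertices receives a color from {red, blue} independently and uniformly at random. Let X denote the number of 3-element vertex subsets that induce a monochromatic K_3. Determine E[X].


Let X = Σ_S X_S over the C(49, 3) = 18424 subsets S of size 3, where X_S = 1 if the K_3 on S is monochromatic.
For a fixed S, the K_3 on S has C(3, 2) = 3 edges. P[all 3 edges red] = (1/2)^3, and likewise for blue, so P[monochromatic] = 2·(1/2)^3 = 2^{1 − 3} = 1/4.
Summing: E[X] = C(49, 3) · 2^{1 − 3} = 18424 · 1/4 = 4606.
Numerically: E[X] ≈ 4606.0000.

E[X] = C(49,3)·2^(1−C(3,2)) = 4606 ≈ 4606.0000.


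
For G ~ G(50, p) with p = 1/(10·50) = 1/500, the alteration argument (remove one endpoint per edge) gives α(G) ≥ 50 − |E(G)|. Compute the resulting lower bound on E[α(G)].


E[|E(G)|] = C(50, 2)·p = 1225 · (1/500) = 49/20.
E[α(G)] ≥ n − E[|E(G)|] = 50 − 49/20 = 951/20.
Numerically: ≈ 47.550.
(This is only a lower bound; the true E[α(G)] may be larger.)

E[α(G)] ≥ 951/20 ≈ 47.550.


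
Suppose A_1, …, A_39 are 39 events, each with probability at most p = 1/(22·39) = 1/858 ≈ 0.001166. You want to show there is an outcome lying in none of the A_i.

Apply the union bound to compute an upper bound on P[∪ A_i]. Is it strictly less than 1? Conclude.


Union bound: P[∪_{i=1}^{39} A_i] ≤ Σ_i P[A_i] ≤ 39·p = 39·(1/858) = 1/22.
Numerically: 1/22 ≈ 0.045455.
Is 1/22 < 1? YES.
Since P[∪ A_i] ≤ 1/22 < 1, the complement has P[∩ A_i^c] ≥ 1 − 1/22 = 21/22 > 0, so some outcome avoids every A_i.

39·p = 1/22 ≈ 0.045455; existence CERTIFIED by the union bound.


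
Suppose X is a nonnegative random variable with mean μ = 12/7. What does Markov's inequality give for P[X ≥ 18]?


μ = E[X] = 12/7, a = 18.
Markov: P[X ≥ 18] ≤ μ/a = (12/7)/18 = 2/21.
Numerically: ≈ 0.095238.
(Since a = 18 > μ = 1.714286, the bound 2/21 is < 1 and informative.)

P[X ≥ 18] ≤ 2/21 ≈ 0.095238.


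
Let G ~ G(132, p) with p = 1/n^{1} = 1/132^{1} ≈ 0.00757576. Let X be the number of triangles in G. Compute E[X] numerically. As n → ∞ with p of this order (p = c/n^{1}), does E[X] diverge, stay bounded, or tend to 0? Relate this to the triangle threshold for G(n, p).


Number of potential triangles: C(132, 3) = 374660.
Each occurs with probability p³ ≈ (0.00757576)³ ≈ 4.34788658e-07.
By linearity: E[X] = C(132, 3)·p³ ≈ 374660 · 4.34788658e-07 ≈ 0.162898.
Here α = 1, so p = 1/n is exactly at the triangle threshold p ~ 1/n. Asymptotically E[X] → c³/6 = 1³/6 = 1/6 ≈ 0.166667, a bounded constant. In this regime the triangle count is asymptotically Poisson(c³/6).

E[X] ≈ 0.162898; in regime p = Θ(1/n^{1}) E[X] stays bounded (at the triangle threshold p ~ 1/n).


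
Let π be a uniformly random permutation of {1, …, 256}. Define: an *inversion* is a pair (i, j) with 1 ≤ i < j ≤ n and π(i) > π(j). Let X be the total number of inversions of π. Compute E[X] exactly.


Write X = Σ X_I over the C(256, 2) = 32640 pairs i < j, with X_I the indicator of one inversion.
There are 32640 indicators.
For each fixed pair i < j, the values π(i) and π(j) are two distinct elements of {1, …, 256} in uniformly random order; by symmetry P[π(i) > π(j)] = 1/2.
By linearity: E[X] = 32640 · (1/2) = C(256, 2) · (1/2) = 32640/2 = 16320 ≈ 16320.0000.

E[X] = 16320 = 16320.0000.


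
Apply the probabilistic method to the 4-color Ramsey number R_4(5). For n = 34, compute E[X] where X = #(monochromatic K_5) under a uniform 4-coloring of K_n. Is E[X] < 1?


E[X] = C(34, 5) · 4^{1 − 10} = 278256 · 4^{−9} = 278256/262144.
As a reduced fraction: E[X] = 17391/16384 ≈ 1.0614624.
Is E[X] < 1? NO.
Since E[X] ≥ 1, the first-moment bound is inconclusive at n = 34; it does NOT by itself certify R_4(5) > 34.

E[X] = 17391/16384 ≈ 1.0614624; E[X] ≥ 1; first-moment method inconclusive here.


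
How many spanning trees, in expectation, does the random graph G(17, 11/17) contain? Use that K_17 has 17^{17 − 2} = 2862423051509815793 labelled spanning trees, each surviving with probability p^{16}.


K_17 has 17^{17 − 2} = 2862423051509815793 labelled spanning trees.
For each such spanning tree H, let X_H = 1 if all 16 edges of H are present in G. Then P[X_H = 1] = p^{16} = (11/17)^{16} = 45949729863572161/48661191875666868481.
Summing the indicators: E[X] = Σ_H E[X_H] = 2862423051509815793 · p^{16} = 2862423051509815793 · 45949729863572161/48661191875666868481 = 45949729863572161/17.
Numerically: E[X] ≈ 2.7029e+15.

E[X] = 2862423051509815793 · (11/17)^{16} = 45949729863572161/17 ≈ 2.7029e+15.


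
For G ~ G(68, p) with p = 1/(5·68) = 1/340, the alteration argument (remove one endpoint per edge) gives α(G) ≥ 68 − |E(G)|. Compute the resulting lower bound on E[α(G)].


E[|E(G)|] = C(68, 2)·p = 2278 · (1/340) = 67/10.
E[α(G)] ≥ n − E[|E(G)|] = 68 − 67/10 = 613/10.
Numerically: ≈ 61.30000.
(This is only a lower bound; the true E[α(G)] may be larger.)

E[α(G)] ≥ 613/10 ≈ 61.30000.


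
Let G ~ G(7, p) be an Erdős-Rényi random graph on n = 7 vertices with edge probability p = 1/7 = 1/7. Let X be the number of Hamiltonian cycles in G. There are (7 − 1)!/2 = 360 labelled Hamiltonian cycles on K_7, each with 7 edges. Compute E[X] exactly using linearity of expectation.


K_7 has (7 − 1)!/2 = 360 labelled Hamiltonian cycles.
For each such Hamiltonian cycle H, let X_H = 1 if all 7 edges of H are present in G. Then P[X_H = 1] = p^{7} = (1/7)^{7} = 1/823543.
Summing the indicators: E[X] = Σ_H E[X_H] = 360 · p^{7} = 360 · 1/823543 = 360/823543.
Numerically: E[X] ≈ 0.00043714.

E[X] = 360 · (1/7)^{7} = 360/823543 ≈ 0.00043714.


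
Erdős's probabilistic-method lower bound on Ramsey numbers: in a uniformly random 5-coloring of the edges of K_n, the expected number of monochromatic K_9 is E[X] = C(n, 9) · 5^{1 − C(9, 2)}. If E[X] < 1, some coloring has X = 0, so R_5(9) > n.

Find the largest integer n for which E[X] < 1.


We need C(n, 9) · 5^{1 − 36} < 1, i.e. C(n, 9) < 5^{36 − 1} = 2910383045673370361328125.
Check values of n near the boundary:
  n = 2170: C(2170, 9) = 2891746779868845075610510; 2891746779868845075610510 < 2910383045673370361328125? YES
  n = 2171: C(2171, 9) = 2903784578674959601827205; 2903784578674959601827205 < 2910383045673370361328125? YES
  n = 2172: C(2172, 9) = 2915866900084148060642020; 2915866900084148060642020 < 2910383045673370361328125? NO
  n = 2173: C(2173, 9) = 2927993888115921319674265; 2927993888115921319674265 < 2910383045673370361328125? NO
  n = 2174: C(2174, 9) = 2940165687188920530702934; 2940165687188920530702934 < 2910383045673370361328125? NO
The largest n with C(n, 9) < 2910383045673370361328125 is n = 2171 (where E[X] = 580756915734991920365441/582076609134674072265625 ≈ 0.997733). Hence R_5(9) > 2171, i.e. R_5(9) ≥ 2172.

Largest n = 2171; hence R_5(9) > 2171.


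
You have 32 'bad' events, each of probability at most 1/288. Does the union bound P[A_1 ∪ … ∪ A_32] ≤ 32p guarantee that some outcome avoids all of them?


Union bound: P[∪_{i=1}^{32} A_i] ≤ Σ_i P[A_i] ≤ 32·p = 32·(1/288) = 1/9.
Numerically: 1/9 ≈ 0.111111.
Is 1/9 < 1? YES.
Since P[∪ A_i] ≤ 1/9 < 1, the complement has P[∩ A_i^c] ≥ 1 − 1/9 = 8/9 > 0, so some outcome avoids every A_i.

32·p = 1/9 ≈ 0.111111; existence CERTIFIED by the union bound.


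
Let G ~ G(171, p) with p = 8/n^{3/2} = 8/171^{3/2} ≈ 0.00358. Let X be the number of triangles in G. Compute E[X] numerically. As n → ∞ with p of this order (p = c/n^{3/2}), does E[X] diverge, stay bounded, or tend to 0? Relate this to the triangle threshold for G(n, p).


Number of potential triangles: C(171, 3) = 818805.
Each occurs with probability p³ ≈ (0.00358)³ ≈ 4.57918e-08.
By linearity: E[X] = C(171, 3)·p³ ≈ 818805 · 4.57918e-08 ≈ 0.037.
Since α = 3/2 > 1, p = c/n^{3/2} = o(1/n) is below the triangle threshold p ~ 1/n. Asymptotically E[X] ~ (c³/6)·n^{3(1−α)} = (8³/6)·n^{-1.5} → 0, so by Markov's inequality G has no triangles w.h.p.

E[X] ≈ 0.037; in regime p = Θ(1/n^{3/2}) E[X] tends to 0 (below the triangle threshold p ~ 1/n).


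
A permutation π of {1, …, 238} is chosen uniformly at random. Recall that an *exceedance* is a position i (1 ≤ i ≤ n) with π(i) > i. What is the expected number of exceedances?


Write X = Σ_{i=1}^{238} X_i, where X_i = 1_{π(i) > i}.
For each fixed i, π(i) is uniform over {1, …, 238} (marginal of a uniform permutation), so P[π(i) > i] = (n − i)/n. Summing: Σ_{i=1}^{238} (n − i)/n = (0 + 1 + … + 237)/238 = 238(238 − 1)/(2·238) = (238 − 1)/2.
Hence E[X] = Σ_{i=1}^{238} (238 − i)/238 = 237/2 ≈ 118.5000.

E[X] = 237/2 = 118.5000.


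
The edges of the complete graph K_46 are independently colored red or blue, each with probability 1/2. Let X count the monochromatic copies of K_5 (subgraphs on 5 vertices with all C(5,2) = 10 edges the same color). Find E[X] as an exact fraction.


Let X = Σ_S X_S over the C(46, 5) = 1370754 subsets S of size 5, where X_S = 1 if the K_5 on S is monochromatic.
For a fixed S, the K_5 on S has C(5, 2) = 10 edges. P[all 10 edges red] = (1/2)^10, and likewise for blue, so P[monochromatic] = 2·(1/2)^10 = 2^{1 − 10} = 1/512.
By linearity: E[X] = C(46, 5) · 2^{1 − 10} = 1370754 · 1/512 = 685377/256.
Numerically: E[X] ≈ 2677.253906.

E[X] = C(46,5)·2^(1−C(5,2)) = 685377/256 ≈ 2677.253906.


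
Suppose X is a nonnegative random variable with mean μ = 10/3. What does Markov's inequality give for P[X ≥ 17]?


μ = E[X] = 10/3, a = 17.
Markov: P[X ≥ 17] ≤ μ/a = (10/3)/17 = 10/51.
Numerically: ≈ 0.1961.
(Since a = 17 > μ = 3.3333, the bound 10/51 is < 1 and informative.)

P[X ≥ 17] ≤ 10/51 ≈ 0.1961.


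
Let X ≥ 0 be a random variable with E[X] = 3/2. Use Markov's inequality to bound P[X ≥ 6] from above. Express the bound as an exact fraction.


μ = E[X] = 3/2, a = 6.
Markov: P[X ≥ 6] ≤ μ/a = (3/2)/6 = 1/4.
Numerically: ≈ 0.2500.
(Since a = 6 > μ = 1.5000, the bound 1/4 is < 1 and informative.)

P[X ≥ 6] ≤ 1/4 ≈ 0.2500.


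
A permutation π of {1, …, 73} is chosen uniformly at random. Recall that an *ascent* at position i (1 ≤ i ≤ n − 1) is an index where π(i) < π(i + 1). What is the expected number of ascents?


Write X = Σ X_I over i = 1, …, 72, with X_I the indicator of one ascent.
There are 72 indicators.
For each fixed i, the pair (π(i), π(i+1)) is a uniformly random ordered pair of distinct values from {1, …, 73}; by symmetry P[π(i) < π(i+1)] = 1/2.
By linearity: E[X] = 72 · (1/2) = (73 − 1) · (1/2) = 36 ≈ 36.000.

E[X] = 36 = 36.000.


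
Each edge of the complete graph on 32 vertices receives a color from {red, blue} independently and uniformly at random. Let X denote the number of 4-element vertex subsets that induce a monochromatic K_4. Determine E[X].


Let X = Σ_S X_S over the C(32, 4) = 35960 subsets S of size 4, where X_S = 1 if the K_4 on S is monochromatic.
For a fixed S, the K_4 on S has C(4, 2) = 6 edges. P[all 6 edges red] = (1/2)^6, and likewise for blue, so P[monochromatic] = 2·(1/2)^6 = 2^{1 − 6} = 1/32.
Summing: E[X] = C(32, 4) · 2^{1 − 6} = 35960 · 1/32 = 4495/4.
Numerically: E[X] ≈ 1123.7500.

E[X] = C(32,4)·2^(1−C(4,2)) = 4495/4 ≈ 1123.7500.


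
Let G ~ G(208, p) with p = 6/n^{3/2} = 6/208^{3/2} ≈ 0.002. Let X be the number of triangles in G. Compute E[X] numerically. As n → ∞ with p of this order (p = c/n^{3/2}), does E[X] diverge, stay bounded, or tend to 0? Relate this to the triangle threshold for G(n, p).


Number of potential triangles: C(208, 3) = 1478256.
Each occurs with probability p³ ≈ (0.002)³ ≈ 8.001451e-09.
By linearity: E[X] = C(208, 3)·p³ ≈ 1478256 · 8.001451e-09 ≈ 0.0118.
Since α = 3/2 > 1, p = c/n^{3/2} = o(1/n) is below the triangle threshold p ~ 1/n. Asymptotically E[X] ~ (c³/6)·n^{3(1−α)} = (6³/6)·n^{-1.5} → 0, so by Markov's inequality G has no triangles w.h.p.

E[X] ≈ 0.0118; in regime p = Θ(1/n^{3/2}) E[X] tends to 0 (below the triangle threshold p ~ 1/n).


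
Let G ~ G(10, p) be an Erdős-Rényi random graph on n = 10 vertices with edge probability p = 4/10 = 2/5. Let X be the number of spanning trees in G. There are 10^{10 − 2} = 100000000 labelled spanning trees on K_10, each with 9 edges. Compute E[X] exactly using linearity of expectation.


K_10 has 10^{10 − 2} = 100000000 labelled spanning trees.
For each such spanning tree H, let X_H = 1 if all 9 edges of H are present in G. Then P[X_H = 1] = p^{9} = (2/5)^{9} = 512/1953125.
By linearity: E[X] = Σ_H E[X_H] = 100000000 · p^{9} = 100000000 · 512/1953125 = 131072/5.
Numerically: E[X] ≈ 2.62e+04.

E[X] = 100000000 · (2/5)^{9} = 131072/5 ≈ 2.62e+04.


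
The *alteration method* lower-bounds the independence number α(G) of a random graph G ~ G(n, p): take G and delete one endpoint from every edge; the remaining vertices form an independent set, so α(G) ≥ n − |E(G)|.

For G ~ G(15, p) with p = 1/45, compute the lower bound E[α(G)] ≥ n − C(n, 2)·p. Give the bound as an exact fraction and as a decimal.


E[|E(G)|] = C(15, 2)·p = 105 · (1/45) = 7/3.
E[α(G)] ≥ n − E[|E(G)|] = 15 − 7/3 = 38/3.
Numerically: ≈ 12.6667.
(This is only a lower bound; the true E[α(G)] may be larger.)

E[α(G)] ≥ 38/3 ≈ 12.6667.


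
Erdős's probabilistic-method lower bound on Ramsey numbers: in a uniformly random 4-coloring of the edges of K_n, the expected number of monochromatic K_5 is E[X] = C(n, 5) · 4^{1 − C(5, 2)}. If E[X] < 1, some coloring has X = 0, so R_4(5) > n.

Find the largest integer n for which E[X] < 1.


We need C(n, 5) · 4^{1 − 10} < 1, i.e. C(n, 5) < 4^{10 − 1} = 262144.
Check values of n near the boundary:
  n = 32: C(32, 5) = 201376; 201376 < 262144? YES
  n = 33: C(33, 5) = 237336; 237336 < 262144? YES
  n = 34: C(34, 5) = 278256; 278256 < 262144? NO
The largest n with C(n, 5) < 262144 is n = 33 (where E[X] = 29667/32768 ≈ 0.9054). Hence R_4(5) > 33, i.e. R_4(5) ≥ 34.

Largest n = 33; hence R_4(5) > 33.


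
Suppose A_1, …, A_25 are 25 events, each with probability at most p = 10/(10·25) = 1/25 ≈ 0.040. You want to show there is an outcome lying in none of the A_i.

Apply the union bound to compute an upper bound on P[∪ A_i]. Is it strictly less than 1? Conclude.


Union bound: P[∪_{i=1}^{25} A_i] ≤ Σ_i P[A_i] ≤ 25·p = 25·(1/25) = 1.
Numerically: 1 ≈ 1.000.
Is 1 < 1? NO.
Since the bound 1 is ≥ 1, the union bound is uninformative here; it does NOT by itself certify existence.

25·p = 1 ≈ 1.000; existence NOT certified by the union bound.


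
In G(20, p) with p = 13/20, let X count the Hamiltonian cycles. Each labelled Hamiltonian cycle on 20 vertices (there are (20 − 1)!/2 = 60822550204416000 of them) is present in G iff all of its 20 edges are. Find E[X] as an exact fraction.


K_20 has (20 − 1)!/2 = 60822550204416000 labelled Hamiltonian cycles.
For each such Hamiltonian cycle H, let X_H = 1 if all 20 edges of H are present in G. Then P[X_H = 1] = p^{20} = (13/20)^{20} = 19004963774880799438801/104857600000000000000000000.
Summing the indicators: E[X] = Σ_H E[X_H] = 60822550204416000 · p^{20} = 60822550204416000 · 19004963774880799438801/104857600000000000000000000 = 282209561360057334695429506990221/25600000000000000000.
Numerically: E[X] ≈ 1.102e+13.

E[X] = 60822550204416000 · (13/20)^{20} = 282209561360057334695429506990221/25600000000000000000 ≈ 1.102e+13.


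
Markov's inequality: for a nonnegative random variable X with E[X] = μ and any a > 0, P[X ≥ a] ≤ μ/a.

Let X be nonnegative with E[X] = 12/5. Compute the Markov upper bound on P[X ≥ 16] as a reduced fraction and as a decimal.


μ = E[X] = 12/5, a = 16.
Markov: P[X ≥ 16] ≤ μ/a = (12/5)/16 = 3/20.
Numerically: ≈ 0.150.
(Since a = 16 > μ = 2.400, the bound 3/20 is < 1 and informative.)

P[X ≥ 16] ≤ 3/20 ≈ 0.150.


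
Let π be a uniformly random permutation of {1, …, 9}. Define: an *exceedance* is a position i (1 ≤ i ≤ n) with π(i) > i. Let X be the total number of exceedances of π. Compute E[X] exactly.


Write X = Σ_{i=1}^{9} X_i, where X_i = 1_{π(i) > i}.
For each fixed i, π(i) is uniform over {1, …, 9} (marginal of a uniform permutation), so P[π(i) > i] = (n − i)/n. Summing: Σ_{i=1}^{9} (n − i)/n = (0 + 1 + … + 8)/9 = 9(9 − 1)/(2·9) = (9 − 1)/2.
Hence E[X] = Σ_{i=1}^{9} (9 − i)/9 = 4 ≈ 4.00000.

E[X] = 4 = 4.00000.


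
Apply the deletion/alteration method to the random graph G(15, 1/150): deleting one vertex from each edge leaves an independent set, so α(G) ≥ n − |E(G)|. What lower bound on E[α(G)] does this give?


E[|E(G)|] = C(15, 2)·p = 105 · (1/150) = 7/10.
E[α(G)] ≥ n − E[|E(G)|] = 15 − 7/10 = 143/10.
Numerically: ≈ 14.300.
(This is only a lower bound; the true E[α(G)] may be larger.)

E[α(G)] ≥ 143/10 ≈ 14.300.


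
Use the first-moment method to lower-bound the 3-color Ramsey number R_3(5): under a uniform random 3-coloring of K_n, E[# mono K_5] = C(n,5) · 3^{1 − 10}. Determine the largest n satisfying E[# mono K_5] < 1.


We need C(n, 5) · 3^{1 − 10} < 1, i.e. C(n, 5) < 3^{10 − 1} = 19683.
Check values of n near the boundary:
  n = 17: C(17, 5) = 6188; 6188 < 19683? YES
  n = 18: C(18, 5) = 8568; 8568 < 19683? YES
  n = 19: C(19, 5) = 11628; 11628 < 19683? YES
  n = 20: C(20, 5) = 15504; 15504 < 19683? YES
  n = 21: C(21, 5) = 20349; 20349 < 19683? NO
The largest n with C(n, 5) < 19683 is n = 20 (where E[X] = 5168/6561 ≈ 0.7877). Hence R_3(5) > 20, i.e. R_3(5) ≥ 21.

Largest n = 20; hence R_3(5) > 20.
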